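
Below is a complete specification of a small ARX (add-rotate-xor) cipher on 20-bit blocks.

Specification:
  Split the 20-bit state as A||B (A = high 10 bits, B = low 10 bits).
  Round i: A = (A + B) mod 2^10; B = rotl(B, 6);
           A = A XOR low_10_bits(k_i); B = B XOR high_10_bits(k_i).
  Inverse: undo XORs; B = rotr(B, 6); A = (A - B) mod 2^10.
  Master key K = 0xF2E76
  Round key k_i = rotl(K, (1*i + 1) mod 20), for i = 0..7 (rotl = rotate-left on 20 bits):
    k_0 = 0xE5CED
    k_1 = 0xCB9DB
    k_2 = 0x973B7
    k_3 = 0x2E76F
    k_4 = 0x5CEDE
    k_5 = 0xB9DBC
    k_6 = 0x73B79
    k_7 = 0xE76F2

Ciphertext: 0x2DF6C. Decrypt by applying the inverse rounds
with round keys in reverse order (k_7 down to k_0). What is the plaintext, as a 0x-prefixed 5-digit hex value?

0xBDE33

s_0 = ciphertext = 0x2DF6C
s_1 = InvRound(s_0, k_7) = 0xCCB13
s_2 = InvRound(s_1, k_6) = 0x9C1DB
s_3 = InvRound(s_2, k_5) = 0x003CC
s_4 = InvRound(s_3, k_4) = 0xB93FA
s_5 = InvRound(s_4, k_3) = 0x5383D
s_6 = InvRound(s_5, k_2) = 0x38219
s_7 = InvRound(s_6, k_1) = 0x71F74
s_8 = InvRound(s_7, k_0) = 0xBDE33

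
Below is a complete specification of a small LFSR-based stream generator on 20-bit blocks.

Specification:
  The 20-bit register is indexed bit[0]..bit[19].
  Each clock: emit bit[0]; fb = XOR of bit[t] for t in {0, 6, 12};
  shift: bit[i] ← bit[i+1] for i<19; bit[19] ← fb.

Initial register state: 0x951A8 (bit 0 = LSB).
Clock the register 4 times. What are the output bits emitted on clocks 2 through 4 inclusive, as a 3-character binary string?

reg_0 = 0x951A8
clock 1: out=0, reg = 0xCA8D4
clock 2: out=0, reg = 0xE546A
clock 3: out=0, reg = 0x72A35
clock 4: out=1, reg = 0xB951A

001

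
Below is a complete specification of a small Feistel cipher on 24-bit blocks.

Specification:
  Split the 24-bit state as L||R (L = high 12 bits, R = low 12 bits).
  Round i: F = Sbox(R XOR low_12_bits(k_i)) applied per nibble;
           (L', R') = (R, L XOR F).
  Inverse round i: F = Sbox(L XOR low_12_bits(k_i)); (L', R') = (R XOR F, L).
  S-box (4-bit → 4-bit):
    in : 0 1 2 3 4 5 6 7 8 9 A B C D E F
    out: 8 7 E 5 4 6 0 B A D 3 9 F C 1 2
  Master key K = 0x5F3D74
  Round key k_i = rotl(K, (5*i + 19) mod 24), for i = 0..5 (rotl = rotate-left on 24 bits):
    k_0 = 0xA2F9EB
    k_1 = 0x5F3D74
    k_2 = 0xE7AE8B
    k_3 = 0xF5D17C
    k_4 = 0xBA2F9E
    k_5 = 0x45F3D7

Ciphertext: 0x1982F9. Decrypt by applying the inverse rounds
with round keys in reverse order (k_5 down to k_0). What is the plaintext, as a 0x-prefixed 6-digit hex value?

s_0 = ciphertext = 0x1982F9
s_1 = InvRound(s_0, k_5) = 0xCBB198
s_2 = InvRound(s_1, k_4) = 0x47ECBB
s_3 = InvRound(s_2, k_3) = 0xA3547E
s_4 = InvRound(s_3, k_2) = 0x0EFA35
s_5 = InvRound(s_4, k_1) = 0x6EC0EF
s_6 = InvRound(s_5, k_0) = 0x2646EC

0x2646EC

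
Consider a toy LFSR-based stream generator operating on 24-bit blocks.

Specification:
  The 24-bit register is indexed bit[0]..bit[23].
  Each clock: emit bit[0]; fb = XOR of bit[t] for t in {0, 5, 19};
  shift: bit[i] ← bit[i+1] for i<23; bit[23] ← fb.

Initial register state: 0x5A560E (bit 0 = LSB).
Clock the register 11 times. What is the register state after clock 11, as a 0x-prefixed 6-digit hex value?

reg_0 = 0x5A560E
clock 1: out=0, reg = 0xAD2B07
clock 2: out=1, reg = 0x569583
clock 3: out=1, reg = 0xAB4AC1
clock 4: out=1, reg = 0x55A560
clock 5: out=0, reg = 0xAAD2B0
clock 6: out=0, reg = 0x556958
clock 7: out=0, reg = 0x2AB4AC
clock 8: out=0, reg = 0x155A56
clock 9: out=0, reg = 0x0AAD2B
clock 10: out=1, reg = 0x855695
clock 11: out=1, reg = 0xC2AB4A

0xC2AB4A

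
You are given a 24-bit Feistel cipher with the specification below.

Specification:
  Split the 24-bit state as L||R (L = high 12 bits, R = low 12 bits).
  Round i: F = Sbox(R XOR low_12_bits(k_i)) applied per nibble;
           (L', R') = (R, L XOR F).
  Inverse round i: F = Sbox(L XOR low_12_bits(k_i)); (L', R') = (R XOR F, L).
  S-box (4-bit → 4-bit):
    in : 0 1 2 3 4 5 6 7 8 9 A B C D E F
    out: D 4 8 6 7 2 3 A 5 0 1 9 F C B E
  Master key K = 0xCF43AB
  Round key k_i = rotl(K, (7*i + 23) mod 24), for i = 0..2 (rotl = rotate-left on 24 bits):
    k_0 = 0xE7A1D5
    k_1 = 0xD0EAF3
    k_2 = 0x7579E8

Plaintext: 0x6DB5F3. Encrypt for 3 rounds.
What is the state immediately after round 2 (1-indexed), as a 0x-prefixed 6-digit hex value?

s_0 = plaintext = 0x6DB5F3
s_1 = Round(s_0, k_0) = 0x5F3158
s_2 = Round(s_1, k_1) = 0x158CEA
s_3 = Round(s_2, k_2) = 0xCEA380

0x158CEA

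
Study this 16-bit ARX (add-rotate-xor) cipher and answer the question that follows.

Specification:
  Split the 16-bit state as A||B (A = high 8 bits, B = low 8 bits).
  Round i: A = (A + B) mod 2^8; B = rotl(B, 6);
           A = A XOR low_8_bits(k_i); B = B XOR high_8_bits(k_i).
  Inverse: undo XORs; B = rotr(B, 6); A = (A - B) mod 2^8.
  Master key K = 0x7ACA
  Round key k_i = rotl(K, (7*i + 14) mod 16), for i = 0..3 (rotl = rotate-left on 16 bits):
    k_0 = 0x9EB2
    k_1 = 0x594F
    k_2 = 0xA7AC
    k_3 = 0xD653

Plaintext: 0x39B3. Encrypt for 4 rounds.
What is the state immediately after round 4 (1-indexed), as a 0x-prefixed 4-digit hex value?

0xCD63

s_0 = plaintext = 0x39B3
s_1 = Round(s_0, k_0) = 0x5E72
s_2 = Round(s_1, k_1) = 0x9FC5
s_3 = Round(s_2, k_2) = 0xC8D6
s_4 = Round(s_3, k_3) = 0xCD63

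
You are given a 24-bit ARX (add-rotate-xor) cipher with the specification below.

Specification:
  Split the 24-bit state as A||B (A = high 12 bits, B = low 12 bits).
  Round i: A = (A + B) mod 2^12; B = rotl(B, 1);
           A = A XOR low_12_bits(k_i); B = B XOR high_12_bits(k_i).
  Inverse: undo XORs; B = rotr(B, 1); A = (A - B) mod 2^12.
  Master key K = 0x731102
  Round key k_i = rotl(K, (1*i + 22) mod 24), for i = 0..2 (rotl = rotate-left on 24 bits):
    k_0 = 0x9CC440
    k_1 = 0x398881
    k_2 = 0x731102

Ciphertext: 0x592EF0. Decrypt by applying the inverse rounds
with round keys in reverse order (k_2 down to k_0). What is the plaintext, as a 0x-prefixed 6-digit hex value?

s_0 = ciphertext = 0x592EF0
s_1 = InvRound(s_0, k_2) = 0x7B0CE0
s_2 = InvRound(s_1, k_1) = 0x7757BC
s_3 = InvRound(s_2, k_0) = 0xBFD738

0xBFD738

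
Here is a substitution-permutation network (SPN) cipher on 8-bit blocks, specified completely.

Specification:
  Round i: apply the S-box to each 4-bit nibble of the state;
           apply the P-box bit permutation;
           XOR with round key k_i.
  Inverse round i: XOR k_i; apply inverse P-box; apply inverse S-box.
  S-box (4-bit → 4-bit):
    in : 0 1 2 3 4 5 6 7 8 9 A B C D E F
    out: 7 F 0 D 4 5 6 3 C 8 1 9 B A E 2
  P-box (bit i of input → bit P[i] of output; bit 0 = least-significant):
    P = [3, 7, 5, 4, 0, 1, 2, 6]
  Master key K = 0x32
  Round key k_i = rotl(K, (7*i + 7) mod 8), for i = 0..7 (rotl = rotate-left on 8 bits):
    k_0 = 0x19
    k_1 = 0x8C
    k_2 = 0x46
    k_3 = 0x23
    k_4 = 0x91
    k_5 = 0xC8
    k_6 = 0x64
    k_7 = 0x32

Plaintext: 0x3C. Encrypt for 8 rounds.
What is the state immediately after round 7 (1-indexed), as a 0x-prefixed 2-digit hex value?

s_0 = plaintext = 0x3C
s_1 = Round(s_0, k_0) = 0xC4
s_2 = Round(s_1, k_1) = 0xEF
s_3 = Round(s_2, k_2) = 0x80
s_4 = Round(s_3, k_3) = 0xCF
s_5 = Round(s_4, k_4) = 0x52
s_6 = Round(s_5, k_5) = 0xCD
s_7 = Round(s_6, k_6) = 0xB7
s_8 = Round(s_7, k_7) = 0xFB

0xB7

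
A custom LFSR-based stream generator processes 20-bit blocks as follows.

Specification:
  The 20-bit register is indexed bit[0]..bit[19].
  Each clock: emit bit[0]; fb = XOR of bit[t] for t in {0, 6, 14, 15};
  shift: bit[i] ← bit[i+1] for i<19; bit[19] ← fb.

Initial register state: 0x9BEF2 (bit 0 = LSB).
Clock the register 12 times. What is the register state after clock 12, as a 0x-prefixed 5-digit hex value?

reg_0 = 0x9BEF2
clock 1: out=0, reg = 0x4DF79
clock 2: out=1, reg = 0x26FBC
clock 3: out=0, reg = 0x937DE
clock 4: out=0, reg = 0xC9BEF
clock 5: out=1, reg = 0xE4DF7
clock 6: out=1, reg = 0xF26FB
clock 7: out=1, reg = 0x7937D
clock 8: out=1, reg = 0xBC9BE
clock 9: out=0, reg = 0x5E4DF
clock 10: out=1, reg = 0x2F26F
clock 11: out=1, reg = 0x17937
clock 12: out=1, reg = 0x0BC9B

0x0BC9B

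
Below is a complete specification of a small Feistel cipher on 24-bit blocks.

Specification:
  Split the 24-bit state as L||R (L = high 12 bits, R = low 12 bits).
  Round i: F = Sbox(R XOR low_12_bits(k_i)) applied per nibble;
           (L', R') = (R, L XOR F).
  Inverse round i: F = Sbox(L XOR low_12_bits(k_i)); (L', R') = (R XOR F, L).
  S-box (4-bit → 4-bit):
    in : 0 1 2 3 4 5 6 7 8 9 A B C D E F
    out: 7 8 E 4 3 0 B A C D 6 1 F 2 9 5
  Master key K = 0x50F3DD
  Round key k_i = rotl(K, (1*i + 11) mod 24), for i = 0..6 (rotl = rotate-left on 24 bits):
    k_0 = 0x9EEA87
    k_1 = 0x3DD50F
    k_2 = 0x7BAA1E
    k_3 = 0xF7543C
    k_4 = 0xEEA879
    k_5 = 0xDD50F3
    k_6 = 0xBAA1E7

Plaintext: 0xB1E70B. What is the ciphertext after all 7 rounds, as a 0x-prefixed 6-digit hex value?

0xFAEDE3

s_0 = plaintext = 0xB1E70B
s_1 = Round(s_0, k_0) = 0x70B9D1
s_2 = Round(s_1, k_1) = 0x9D1822
s_3 = Round(s_2, k_2) = 0x82279E
s_4 = Round(s_3, k_3) = 0x79EC4C
s_5 = Round(s_4, k_4) = 0xC4C4DE
s_6 = Round(s_5, k_5) = 0x4DEFAE
s_7 = Round(s_6, k_6) = 0xFAEDE3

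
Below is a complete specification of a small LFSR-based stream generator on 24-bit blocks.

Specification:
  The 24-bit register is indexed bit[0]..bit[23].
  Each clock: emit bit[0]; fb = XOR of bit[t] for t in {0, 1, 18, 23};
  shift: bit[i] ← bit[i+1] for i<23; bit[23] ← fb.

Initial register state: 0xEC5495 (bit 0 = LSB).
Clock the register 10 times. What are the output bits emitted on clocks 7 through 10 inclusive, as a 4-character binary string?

reg_0 = 0xEC5495
clock 1: out=1, reg = 0xF62A4A
clock 2: out=0, reg = 0xFB1525
clock 3: out=1, reg = 0x7D8A92
clock 4: out=0, reg = 0x3EC549
clock 5: out=1, reg = 0x1F62A4
clock 6: out=0, reg = 0x8FB152
clock 7: out=0, reg = 0xC7D8A9
clock 8: out=1, reg = 0xE3EC54
clock 9: out=0, reg = 0xF1F62A
clock 10: out=0, reg = 0x78FB15

0100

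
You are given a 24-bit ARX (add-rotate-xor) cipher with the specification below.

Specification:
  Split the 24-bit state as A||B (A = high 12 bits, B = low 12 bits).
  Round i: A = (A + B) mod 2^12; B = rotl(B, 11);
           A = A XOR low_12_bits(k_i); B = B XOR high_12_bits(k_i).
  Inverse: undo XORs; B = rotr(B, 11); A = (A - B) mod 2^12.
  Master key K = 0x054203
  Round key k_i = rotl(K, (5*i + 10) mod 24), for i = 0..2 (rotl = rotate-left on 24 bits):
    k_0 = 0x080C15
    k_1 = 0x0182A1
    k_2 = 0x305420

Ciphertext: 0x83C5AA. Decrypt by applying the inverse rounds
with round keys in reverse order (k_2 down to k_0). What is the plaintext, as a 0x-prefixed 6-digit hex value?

0x96C41B

s_0 = ciphertext = 0x83C5AA
s_1 = InvRound(s_0, k_2) = 0xEBED5E
s_2 = InvRound(s_1, k_1) = 0x192A8D
s_3 = InvRound(s_2, k_0) = 0x96C41B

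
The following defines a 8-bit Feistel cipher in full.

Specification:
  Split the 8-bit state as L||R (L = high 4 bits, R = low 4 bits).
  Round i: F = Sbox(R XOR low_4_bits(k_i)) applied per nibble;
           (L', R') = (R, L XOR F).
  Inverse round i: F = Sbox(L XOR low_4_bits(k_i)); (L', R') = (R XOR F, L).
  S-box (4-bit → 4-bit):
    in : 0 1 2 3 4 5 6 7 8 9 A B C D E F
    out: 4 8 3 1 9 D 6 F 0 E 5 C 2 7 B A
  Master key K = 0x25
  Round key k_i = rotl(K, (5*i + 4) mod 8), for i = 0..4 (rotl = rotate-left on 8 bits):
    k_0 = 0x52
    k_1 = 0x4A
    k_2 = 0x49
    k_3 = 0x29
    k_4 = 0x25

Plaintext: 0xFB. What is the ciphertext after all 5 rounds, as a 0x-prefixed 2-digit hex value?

s_0 = plaintext = 0xFB
s_1 = Round(s_0, k_0) = 0xB1
s_2 = Round(s_1, k_1) = 0x17
s_3 = Round(s_2, k_2) = 0x7A
s_4 = Round(s_3, k_3) = 0xA6
s_5 = Round(s_4, k_4) = 0x6B

0x6B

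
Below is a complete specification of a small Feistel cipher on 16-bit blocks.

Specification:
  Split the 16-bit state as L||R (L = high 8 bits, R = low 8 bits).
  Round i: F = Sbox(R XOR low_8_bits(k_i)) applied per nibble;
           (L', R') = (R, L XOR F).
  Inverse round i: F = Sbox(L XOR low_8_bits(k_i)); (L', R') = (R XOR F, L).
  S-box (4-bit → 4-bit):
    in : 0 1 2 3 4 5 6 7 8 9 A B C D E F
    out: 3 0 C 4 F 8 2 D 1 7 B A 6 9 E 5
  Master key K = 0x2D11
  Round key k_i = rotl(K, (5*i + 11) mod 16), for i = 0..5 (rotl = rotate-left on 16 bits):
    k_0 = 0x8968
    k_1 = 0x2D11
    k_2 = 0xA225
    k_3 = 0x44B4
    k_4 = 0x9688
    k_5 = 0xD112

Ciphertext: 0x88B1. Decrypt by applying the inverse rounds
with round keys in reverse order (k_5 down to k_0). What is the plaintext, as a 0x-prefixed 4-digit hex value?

s_0 = ciphertext = 0x88B1
s_1 = InvRound(s_0, k_5) = 0xCA88
s_2 = InvRound(s_1, k_4) = 0x74CA
s_3 = InvRound(s_2, k_3) = 0xA974
s_4 = InvRound(s_3, k_2) = 0x62A9
s_5 = InvRound(s_4, k_1) = 0x7D62
s_6 = InvRound(s_5, k_0) = 0x6A7D

0x6A7D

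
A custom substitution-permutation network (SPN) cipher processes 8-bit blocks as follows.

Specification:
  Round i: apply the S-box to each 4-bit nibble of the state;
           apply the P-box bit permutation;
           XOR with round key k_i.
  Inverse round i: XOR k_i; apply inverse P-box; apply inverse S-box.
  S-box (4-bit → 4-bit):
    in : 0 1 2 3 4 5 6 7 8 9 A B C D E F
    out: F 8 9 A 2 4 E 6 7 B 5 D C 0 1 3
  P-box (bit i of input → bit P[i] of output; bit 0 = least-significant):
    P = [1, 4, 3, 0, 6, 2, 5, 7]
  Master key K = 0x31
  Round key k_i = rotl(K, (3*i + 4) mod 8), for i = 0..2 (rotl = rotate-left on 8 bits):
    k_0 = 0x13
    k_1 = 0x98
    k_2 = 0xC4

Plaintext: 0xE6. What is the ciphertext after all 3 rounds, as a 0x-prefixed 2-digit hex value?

s_0 = plaintext = 0xE6
s_1 = Round(s_0, k_0) = 0x4A
s_2 = Round(s_1, k_1) = 0x96
s_3 = Round(s_2, k_2) = 0x19

0x19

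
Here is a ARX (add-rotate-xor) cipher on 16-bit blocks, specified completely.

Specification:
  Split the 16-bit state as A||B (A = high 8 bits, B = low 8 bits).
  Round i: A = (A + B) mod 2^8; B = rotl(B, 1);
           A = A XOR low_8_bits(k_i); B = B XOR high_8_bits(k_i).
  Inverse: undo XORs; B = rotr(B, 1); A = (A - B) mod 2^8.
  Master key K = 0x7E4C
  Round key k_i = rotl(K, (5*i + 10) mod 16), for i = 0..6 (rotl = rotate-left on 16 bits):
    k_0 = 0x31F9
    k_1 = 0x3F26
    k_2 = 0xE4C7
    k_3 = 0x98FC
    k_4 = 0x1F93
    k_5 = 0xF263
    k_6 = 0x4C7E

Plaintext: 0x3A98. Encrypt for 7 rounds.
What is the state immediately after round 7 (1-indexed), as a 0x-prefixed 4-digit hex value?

0xCAB8

s_0 = plaintext = 0x3A98
s_1 = Round(s_0, k_0) = 0x2B00
s_2 = Round(s_1, k_1) = 0x0D3F
s_3 = Round(s_2, k_2) = 0x8B9A
s_4 = Round(s_3, k_3) = 0xD9AD
s_5 = Round(s_4, k_4) = 0x1544
s_6 = Round(s_5, k_5) = 0x3A7A
s_7 = Round(s_6, k_6) = 0xCAB8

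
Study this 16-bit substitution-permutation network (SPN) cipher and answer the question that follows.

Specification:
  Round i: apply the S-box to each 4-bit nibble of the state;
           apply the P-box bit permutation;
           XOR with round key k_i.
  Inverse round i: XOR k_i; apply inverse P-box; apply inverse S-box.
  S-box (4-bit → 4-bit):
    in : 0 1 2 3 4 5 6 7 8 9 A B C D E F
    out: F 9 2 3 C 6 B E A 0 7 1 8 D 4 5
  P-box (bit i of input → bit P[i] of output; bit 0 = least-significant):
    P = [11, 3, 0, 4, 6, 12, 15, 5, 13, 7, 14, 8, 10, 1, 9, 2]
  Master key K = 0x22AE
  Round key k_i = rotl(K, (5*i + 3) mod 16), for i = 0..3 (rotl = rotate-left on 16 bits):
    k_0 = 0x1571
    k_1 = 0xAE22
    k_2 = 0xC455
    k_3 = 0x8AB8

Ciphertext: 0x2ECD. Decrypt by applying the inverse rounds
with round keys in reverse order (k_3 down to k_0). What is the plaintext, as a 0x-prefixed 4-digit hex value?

s_0 = ciphertext = 0x2ECD
s_1 = InvRound(s_0, k_3) = 0x1BD4
s_2 = InvRound(s_1, k_2) = 0xF75F
s_3 = InvRound(s_2, k_1) = 0xC460
s_4 = InvRound(s_3, k_0) = 0x9454

0x9454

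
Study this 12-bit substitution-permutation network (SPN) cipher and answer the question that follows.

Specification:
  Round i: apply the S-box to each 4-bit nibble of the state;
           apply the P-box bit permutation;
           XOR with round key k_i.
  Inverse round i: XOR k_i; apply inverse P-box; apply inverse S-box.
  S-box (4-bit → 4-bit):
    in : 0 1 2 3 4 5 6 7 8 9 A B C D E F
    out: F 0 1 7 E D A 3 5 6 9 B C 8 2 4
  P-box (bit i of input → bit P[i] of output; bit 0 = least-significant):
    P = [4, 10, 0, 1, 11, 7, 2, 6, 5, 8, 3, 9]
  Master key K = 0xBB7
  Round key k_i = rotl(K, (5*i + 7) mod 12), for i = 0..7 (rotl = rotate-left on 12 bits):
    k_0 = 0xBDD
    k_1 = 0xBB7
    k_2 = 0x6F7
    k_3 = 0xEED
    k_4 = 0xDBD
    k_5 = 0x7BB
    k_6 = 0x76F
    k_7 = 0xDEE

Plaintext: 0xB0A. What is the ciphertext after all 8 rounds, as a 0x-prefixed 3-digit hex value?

s_0 = plaintext = 0xB0A
s_1 = Round(s_0, k_0) = 0x02B
s_2 = Round(s_1, k_1) = 0x48D
s_3 = Round(s_2, k_2) = 0xDF9
s_4 = Round(s_3, k_3) = 0x8E8
s_5 = Round(s_4, k_4) = 0xD04
s_6 = Round(s_5, k_5) = 0x97C
s_7 = Round(s_6, k_6) = 0xEE4
s_8 = Round(s_7, k_7) = 0x86D

0x86D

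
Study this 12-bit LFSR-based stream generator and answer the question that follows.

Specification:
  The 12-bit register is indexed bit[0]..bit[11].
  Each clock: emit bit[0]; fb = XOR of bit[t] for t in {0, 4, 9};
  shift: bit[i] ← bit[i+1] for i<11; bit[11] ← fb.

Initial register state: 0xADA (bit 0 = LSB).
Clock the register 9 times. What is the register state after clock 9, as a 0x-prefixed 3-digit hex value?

0xB15

reg_0 = 0xADA
clock 1: out=0, reg = 0x56D
clock 2: out=1, reg = 0xAB6
clock 3: out=0, reg = 0x55B
clock 4: out=1, reg = 0x2AD
clock 5: out=1, reg = 0x156
clock 6: out=0, reg = 0x8AB
clock 7: out=1, reg = 0xC55
clock 8: out=1, reg = 0x62A
clock 9: out=0, reg = 0xB15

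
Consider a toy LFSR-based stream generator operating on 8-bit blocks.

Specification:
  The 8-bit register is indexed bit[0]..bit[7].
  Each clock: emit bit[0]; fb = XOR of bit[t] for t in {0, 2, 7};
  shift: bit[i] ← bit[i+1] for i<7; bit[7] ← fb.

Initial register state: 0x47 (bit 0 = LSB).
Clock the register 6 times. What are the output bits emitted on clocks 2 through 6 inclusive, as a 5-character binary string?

reg_0 = 0x47
clock 1: out=1, reg = 0x23
clock 2: out=1, reg = 0x91
clock 3: out=1, reg = 0x48
clock 4: out=0, reg = 0x24
clock 5: out=0, reg = 0x92
clock 6: out=0, reg = 0xC9

11000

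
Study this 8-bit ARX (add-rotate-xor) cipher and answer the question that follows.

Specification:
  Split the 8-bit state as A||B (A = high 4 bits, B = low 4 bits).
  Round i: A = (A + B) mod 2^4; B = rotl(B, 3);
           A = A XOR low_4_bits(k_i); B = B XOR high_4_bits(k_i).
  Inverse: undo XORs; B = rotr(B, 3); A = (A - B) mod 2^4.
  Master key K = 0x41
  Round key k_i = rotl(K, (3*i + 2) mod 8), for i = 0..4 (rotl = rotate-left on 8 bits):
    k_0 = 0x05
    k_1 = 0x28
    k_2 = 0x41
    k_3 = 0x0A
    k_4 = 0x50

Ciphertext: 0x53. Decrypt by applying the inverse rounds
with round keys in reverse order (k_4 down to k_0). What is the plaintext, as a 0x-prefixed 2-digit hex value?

0xA6

s_0 = ciphertext = 0x53
s_1 = InvRound(s_0, k_4) = 0x9C
s_2 = InvRound(s_1, k_3) = 0xA9
s_3 = InvRound(s_2, k_2) = 0x0B
s_4 = InvRound(s_3, k_1) = 0x53
s_5 = InvRound(s_4, k_0) = 0xA6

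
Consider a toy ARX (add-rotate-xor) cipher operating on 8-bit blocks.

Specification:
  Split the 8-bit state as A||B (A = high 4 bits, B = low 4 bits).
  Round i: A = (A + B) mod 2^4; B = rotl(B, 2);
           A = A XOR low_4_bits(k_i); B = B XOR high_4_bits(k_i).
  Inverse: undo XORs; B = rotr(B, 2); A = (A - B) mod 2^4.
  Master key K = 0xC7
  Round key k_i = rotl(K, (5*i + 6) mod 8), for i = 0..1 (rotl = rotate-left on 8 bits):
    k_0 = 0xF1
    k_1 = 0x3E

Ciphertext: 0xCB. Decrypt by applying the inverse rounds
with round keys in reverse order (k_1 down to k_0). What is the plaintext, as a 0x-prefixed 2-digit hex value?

s_0 = ciphertext = 0xCB
s_1 = InvRound(s_0, k_1) = 0x02
s_2 = InvRound(s_1, k_0) = 0xA7

0xA7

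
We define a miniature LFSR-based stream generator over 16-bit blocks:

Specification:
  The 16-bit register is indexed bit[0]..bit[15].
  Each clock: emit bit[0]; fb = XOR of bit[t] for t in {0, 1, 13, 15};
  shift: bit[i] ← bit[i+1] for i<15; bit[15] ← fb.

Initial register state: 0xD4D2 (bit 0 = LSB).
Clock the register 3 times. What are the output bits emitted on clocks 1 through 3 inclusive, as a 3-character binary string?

010

reg_0 = 0xD4D2
clock 1: out=0, reg = 0x6A69
clock 2: out=1, reg = 0x3534
clock 3: out=0, reg = 0x9A9A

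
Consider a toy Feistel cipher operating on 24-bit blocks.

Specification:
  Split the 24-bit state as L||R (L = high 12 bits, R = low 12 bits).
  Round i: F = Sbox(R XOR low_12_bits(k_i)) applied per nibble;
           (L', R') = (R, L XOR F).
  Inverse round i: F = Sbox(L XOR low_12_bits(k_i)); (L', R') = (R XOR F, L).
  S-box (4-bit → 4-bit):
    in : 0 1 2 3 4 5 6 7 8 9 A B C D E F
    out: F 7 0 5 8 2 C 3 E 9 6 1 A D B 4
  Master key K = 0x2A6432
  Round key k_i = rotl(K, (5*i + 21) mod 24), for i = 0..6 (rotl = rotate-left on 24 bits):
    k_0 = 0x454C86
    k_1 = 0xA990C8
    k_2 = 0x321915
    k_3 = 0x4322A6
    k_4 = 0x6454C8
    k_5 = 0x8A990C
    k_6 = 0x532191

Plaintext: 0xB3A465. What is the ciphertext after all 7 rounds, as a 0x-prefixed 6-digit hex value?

s_0 = plaintext = 0xB3A465
s_1 = Round(s_0, k_0) = 0x46558F
s_2 = Round(s_1, k_1) = 0x58F6E6
s_3 = Round(s_2, k_2) = 0x6E61CA
s_4 = Round(s_3, k_3) = 0x1CA32C
s_5 = Round(s_4, k_4) = 0x32C272
s_6 = Round(s_5, k_5) = 0x272217
s_7 = Round(s_6, k_6) = 0x21779E

0x21779E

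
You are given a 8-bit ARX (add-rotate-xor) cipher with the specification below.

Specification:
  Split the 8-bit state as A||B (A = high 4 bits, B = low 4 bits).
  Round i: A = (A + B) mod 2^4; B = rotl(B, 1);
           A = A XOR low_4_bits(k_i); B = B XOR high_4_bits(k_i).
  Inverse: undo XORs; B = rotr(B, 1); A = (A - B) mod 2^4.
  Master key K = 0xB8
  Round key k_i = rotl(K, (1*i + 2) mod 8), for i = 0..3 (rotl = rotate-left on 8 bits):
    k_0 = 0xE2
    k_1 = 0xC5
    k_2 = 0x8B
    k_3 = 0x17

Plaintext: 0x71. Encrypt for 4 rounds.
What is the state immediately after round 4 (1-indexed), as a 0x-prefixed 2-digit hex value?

s_0 = plaintext = 0x71
s_1 = Round(s_0, k_0) = 0xAC
s_2 = Round(s_1, k_1) = 0x35
s_3 = Round(s_2, k_2) = 0x32
s_4 = Round(s_3, k_3) = 0x25

0x25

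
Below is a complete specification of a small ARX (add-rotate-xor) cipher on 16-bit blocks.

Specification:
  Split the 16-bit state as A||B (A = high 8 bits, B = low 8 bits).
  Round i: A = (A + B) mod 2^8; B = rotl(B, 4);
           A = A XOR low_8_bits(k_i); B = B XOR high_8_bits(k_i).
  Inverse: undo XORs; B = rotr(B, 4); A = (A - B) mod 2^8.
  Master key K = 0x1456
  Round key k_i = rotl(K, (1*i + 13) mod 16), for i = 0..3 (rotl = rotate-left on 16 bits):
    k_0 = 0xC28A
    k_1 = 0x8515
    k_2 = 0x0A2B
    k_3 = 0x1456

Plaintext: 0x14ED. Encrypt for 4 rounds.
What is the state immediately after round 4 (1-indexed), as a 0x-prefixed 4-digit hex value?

0x7DF0

s_0 = plaintext = 0x14ED
s_1 = Round(s_0, k_0) = 0x8B1C
s_2 = Round(s_1, k_1) = 0xB244
s_3 = Round(s_2, k_2) = 0xDD4E
s_4 = Round(s_3, k_3) = 0x7DF0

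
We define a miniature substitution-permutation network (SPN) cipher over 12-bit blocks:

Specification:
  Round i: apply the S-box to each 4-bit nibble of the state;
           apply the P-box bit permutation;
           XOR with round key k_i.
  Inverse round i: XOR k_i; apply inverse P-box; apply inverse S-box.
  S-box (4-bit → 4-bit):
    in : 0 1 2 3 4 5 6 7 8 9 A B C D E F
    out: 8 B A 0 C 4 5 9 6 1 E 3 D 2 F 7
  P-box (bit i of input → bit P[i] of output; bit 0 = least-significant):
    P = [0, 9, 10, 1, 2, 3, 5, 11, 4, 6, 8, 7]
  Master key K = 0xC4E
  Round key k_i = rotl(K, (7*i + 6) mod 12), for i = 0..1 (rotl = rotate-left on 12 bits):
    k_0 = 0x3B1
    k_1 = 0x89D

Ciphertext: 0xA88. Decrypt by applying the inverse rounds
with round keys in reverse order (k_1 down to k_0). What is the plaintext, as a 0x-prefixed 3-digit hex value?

0x3A2

s_0 = ciphertext = 0xA88
s_1 = InvRound(s_0, k_1) = 0x99B
s_2 = InvRound(s_1, k_0) = 0x3A2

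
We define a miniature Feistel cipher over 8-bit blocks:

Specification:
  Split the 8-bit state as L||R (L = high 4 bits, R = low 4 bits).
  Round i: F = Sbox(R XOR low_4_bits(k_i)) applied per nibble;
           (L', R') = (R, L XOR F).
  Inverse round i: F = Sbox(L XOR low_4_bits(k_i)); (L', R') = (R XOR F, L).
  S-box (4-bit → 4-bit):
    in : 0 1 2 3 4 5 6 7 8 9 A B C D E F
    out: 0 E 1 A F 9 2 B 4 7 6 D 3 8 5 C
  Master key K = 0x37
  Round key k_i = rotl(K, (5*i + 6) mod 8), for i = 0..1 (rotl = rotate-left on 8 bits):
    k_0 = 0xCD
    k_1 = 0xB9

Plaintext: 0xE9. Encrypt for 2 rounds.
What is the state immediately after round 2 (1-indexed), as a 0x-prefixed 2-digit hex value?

s_0 = plaintext = 0xE9
s_1 = Round(s_0, k_0) = 0x91
s_2 = Round(s_1, k_1) = 0x1D

0x1D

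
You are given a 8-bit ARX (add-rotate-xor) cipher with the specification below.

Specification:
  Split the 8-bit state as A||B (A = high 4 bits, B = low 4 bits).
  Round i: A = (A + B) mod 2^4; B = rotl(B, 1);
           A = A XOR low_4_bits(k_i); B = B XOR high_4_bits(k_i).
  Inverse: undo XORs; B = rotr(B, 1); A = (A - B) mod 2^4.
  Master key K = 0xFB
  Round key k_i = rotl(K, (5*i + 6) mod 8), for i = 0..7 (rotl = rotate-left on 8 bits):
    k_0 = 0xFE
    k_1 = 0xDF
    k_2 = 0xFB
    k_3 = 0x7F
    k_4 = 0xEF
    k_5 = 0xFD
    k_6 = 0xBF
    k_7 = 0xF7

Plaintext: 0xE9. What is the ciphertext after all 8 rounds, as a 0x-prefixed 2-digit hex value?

0x69

s_0 = plaintext = 0xE9
s_1 = Round(s_0, k_0) = 0x9C
s_2 = Round(s_1, k_1) = 0xA4
s_3 = Round(s_2, k_2) = 0x57
s_4 = Round(s_3, k_3) = 0x39
s_5 = Round(s_4, k_4) = 0x3D
s_6 = Round(s_5, k_5) = 0xD4
s_7 = Round(s_6, k_6) = 0xE3
s_8 = Round(s_7, k_7) = 0x69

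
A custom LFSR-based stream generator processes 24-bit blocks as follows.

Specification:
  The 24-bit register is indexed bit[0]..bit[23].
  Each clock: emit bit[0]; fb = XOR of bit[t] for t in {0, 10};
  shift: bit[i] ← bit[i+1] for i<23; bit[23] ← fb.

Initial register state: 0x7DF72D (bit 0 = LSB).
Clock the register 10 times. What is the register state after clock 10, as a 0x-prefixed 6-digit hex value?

0x141F7D

reg_0 = 0x7DF72D
clock 1: out=1, reg = 0x3EFB96
clock 2: out=0, reg = 0x1F7DCB
clock 3: out=1, reg = 0x0FBEE5
clock 4: out=1, reg = 0x07DF72
clock 5: out=0, reg = 0x83EFB9
clock 6: out=1, reg = 0x41F7DC
clock 7: out=0, reg = 0xA0FBEE
clock 8: out=0, reg = 0x507DF7
clock 9: out=1, reg = 0x283EFB
clock 10: out=1, reg = 0x141F7D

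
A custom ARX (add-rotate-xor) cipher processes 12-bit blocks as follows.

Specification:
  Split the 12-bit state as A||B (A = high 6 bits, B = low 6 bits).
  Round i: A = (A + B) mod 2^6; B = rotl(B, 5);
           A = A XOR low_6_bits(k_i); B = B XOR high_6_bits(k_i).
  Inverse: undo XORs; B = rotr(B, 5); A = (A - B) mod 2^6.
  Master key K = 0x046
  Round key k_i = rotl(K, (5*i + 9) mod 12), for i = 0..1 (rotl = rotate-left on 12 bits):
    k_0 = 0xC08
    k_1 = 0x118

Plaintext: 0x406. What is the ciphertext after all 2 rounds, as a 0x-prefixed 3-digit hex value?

0x27D

s_0 = plaintext = 0x406
s_1 = Round(s_0, k_0) = 0x7B3
s_2 = Round(s_1, k_1) = 0x27D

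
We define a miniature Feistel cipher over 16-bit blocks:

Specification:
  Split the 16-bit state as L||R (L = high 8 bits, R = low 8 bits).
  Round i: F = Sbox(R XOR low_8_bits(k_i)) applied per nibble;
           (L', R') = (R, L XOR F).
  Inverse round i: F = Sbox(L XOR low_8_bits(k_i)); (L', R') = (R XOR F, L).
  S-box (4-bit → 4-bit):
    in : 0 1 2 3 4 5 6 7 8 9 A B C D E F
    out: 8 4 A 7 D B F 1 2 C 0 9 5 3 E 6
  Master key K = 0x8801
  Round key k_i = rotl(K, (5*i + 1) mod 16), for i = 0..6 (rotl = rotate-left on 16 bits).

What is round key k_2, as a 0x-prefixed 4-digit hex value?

K = 0x8801
k_0 = rotl(K, (5*0+1) mod 16) = rotl(K, 1) = 0x1003
k_1 = rotl(K, (5*1+1) mod 16) = rotl(K, 6) = 0x0062
k_2 = rotl(K, (5*2+1) mod 16) = rotl(K, 11) = 0x0C40

0x0C40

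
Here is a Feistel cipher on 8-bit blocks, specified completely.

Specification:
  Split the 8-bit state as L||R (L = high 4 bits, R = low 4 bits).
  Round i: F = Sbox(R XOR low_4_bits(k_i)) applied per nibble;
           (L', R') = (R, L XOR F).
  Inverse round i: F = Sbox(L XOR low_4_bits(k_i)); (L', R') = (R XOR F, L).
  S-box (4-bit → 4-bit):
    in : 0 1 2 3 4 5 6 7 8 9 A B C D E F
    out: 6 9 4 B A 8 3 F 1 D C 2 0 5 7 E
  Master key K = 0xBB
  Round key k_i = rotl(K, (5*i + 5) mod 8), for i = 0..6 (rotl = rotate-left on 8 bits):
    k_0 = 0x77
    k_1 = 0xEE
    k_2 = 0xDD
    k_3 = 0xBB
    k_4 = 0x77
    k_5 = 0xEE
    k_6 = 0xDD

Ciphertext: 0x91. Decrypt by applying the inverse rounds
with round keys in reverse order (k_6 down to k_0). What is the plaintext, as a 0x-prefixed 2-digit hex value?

0x17

s_0 = ciphertext = 0x91
s_1 = InvRound(s_0, k_6) = 0xB9
s_2 = InvRound(s_1, k_5) = 0x1B
s_3 = InvRound(s_2, k_4) = 0x81
s_4 = InvRound(s_3, k_3) = 0xA8
s_5 = InvRound(s_4, k_2) = 0x7A
s_6 = InvRound(s_5, k_1) = 0x77
s_7 = InvRound(s_6, k_0) = 0x17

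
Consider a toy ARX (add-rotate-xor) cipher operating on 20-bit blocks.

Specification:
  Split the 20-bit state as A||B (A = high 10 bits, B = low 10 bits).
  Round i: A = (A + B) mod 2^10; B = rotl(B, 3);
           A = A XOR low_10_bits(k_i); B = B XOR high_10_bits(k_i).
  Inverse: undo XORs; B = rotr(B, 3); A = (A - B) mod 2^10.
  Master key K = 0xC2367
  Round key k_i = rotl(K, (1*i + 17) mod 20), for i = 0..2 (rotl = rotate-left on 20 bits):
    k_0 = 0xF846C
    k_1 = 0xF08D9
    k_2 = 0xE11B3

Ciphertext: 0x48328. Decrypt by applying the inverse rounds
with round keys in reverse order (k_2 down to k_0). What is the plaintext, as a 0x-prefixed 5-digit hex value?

0x3D98B

s_0 = ciphertext = 0x48328
s_1 = InvRound(s_0, k_2) = 0x9FA15
s_2 = InvRound(s_1, k_1) = 0xBB7BA
s_3 = InvRound(s_2, k_0) = 0x3D98B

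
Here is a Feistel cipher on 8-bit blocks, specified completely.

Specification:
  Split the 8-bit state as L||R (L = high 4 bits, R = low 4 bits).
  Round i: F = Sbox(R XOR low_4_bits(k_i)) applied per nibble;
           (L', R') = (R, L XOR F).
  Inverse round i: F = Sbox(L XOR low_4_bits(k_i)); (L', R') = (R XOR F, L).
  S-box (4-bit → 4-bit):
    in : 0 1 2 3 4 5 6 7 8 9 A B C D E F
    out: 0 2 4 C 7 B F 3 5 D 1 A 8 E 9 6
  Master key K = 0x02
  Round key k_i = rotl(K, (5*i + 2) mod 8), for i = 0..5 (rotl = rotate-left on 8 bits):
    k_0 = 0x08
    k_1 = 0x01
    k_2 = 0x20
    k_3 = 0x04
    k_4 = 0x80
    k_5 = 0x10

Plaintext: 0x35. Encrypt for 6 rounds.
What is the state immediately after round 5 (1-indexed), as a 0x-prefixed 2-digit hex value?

s_0 = plaintext = 0x35
s_1 = Round(s_0, k_0) = 0x5D
s_2 = Round(s_1, k_1) = 0xDD
s_3 = Round(s_2, k_2) = 0xD3
s_4 = Round(s_3, k_3) = 0x3E
s_5 = Round(s_4, k_4) = 0xEA
s_6 = Round(s_5, k_5) = 0xAF

0xEA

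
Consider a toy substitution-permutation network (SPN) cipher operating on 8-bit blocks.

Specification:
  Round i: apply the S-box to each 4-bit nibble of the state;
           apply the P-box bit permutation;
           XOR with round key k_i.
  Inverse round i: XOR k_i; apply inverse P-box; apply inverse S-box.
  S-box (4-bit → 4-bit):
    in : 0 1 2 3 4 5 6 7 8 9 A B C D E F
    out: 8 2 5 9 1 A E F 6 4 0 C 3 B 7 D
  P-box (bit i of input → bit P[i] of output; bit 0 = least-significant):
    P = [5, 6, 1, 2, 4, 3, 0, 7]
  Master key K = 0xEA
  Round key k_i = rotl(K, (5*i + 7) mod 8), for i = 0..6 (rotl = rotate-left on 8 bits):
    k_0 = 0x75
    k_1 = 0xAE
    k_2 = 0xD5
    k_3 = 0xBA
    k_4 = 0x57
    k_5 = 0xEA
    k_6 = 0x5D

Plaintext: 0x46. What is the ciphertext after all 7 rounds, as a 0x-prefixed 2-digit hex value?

s_0 = plaintext = 0x46
s_1 = Round(s_0, k_0) = 0x23
s_2 = Round(s_1, k_1) = 0x9B
s_3 = Round(s_2, k_2) = 0xD2
s_4 = Round(s_3, k_3) = 0x00
s_5 = Round(s_4, k_4) = 0xD3
s_6 = Round(s_5, k_5) = 0x56
s_7 = Round(s_6, k_6) = 0x93

0x93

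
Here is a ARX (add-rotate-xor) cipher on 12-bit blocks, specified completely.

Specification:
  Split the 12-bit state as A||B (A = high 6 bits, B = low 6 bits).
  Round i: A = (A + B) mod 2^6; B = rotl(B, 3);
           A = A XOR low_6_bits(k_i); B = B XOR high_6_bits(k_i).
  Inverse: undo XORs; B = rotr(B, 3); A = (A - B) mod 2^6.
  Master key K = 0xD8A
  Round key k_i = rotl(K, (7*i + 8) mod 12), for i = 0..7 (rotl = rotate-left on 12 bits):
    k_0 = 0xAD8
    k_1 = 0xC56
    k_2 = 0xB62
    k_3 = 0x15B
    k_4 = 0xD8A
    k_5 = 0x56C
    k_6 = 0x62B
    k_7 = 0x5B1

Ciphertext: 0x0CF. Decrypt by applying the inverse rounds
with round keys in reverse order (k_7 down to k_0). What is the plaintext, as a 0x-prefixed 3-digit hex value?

0x73D

s_0 = ciphertext = 0x0CF
s_1 = InvRound(s_0, k_7) = 0x9CB
s_2 = InvRound(s_1, k_6) = 0xC9A
s_3 = InvRound(s_2, k_5) = 0x979
s_4 = InvRound(s_3, k_4) = 0xDB9
s_5 = InvRound(s_4, k_3) = 0x1A7
s_6 = InvRound(s_5, k_2) = 0x4D1
s_7 = InvRound(s_6, k_1) = 0x044
s_8 = InvRound(s_7, k_0) = 0x73D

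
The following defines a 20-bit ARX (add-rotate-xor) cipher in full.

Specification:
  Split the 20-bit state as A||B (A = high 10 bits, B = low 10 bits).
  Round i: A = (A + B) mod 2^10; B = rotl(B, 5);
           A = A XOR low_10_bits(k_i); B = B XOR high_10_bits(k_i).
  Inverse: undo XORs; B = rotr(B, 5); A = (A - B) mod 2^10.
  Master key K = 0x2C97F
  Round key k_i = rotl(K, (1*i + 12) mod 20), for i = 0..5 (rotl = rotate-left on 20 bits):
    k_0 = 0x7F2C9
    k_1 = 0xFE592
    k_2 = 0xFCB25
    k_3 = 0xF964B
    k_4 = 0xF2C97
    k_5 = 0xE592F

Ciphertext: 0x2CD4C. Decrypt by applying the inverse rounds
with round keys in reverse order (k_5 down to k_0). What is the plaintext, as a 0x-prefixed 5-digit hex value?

s_0 = ciphertext = 0x2CD4C
s_1 = InvRound(s_0, k_5) = 0x91B56
s_2 = InvRound(s_1, k_4) = 0xCB7A4
s_3 = InvRound(s_2, k_3) = 0x51022
s_4 = InvRound(s_3, k_2) = 0x10E1E
s_5 = InvRound(s_4, k_1) = 0x388EF
s_6 = InvRound(s_5, k_0) = 0xF0E68

0xF0E68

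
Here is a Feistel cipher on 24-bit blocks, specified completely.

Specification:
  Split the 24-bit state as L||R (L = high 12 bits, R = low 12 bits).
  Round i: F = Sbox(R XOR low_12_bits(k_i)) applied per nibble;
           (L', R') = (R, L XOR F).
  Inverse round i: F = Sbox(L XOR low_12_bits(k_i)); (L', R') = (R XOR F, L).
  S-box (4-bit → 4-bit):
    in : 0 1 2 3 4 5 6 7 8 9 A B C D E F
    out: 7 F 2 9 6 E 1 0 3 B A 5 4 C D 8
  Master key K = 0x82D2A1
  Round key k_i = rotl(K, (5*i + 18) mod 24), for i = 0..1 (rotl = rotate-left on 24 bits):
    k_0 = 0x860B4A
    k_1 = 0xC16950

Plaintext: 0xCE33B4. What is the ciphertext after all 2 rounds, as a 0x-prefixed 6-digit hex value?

s_0 = plaintext = 0xCE33B4
s_1 = Round(s_0, k_0) = 0x3B4F6E
s_2 = Round(s_1, k_1) = 0xF6E229

0xF6E229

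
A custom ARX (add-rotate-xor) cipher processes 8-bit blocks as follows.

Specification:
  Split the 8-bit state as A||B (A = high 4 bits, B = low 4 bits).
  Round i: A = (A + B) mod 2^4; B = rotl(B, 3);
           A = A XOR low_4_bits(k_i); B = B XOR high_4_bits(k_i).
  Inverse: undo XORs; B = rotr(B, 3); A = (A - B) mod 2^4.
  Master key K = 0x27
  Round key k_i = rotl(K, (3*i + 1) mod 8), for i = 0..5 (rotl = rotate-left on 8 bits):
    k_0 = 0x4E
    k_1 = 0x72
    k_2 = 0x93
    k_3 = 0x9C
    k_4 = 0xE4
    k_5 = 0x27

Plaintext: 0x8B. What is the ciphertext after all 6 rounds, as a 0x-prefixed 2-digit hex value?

s_0 = plaintext = 0x8B
s_1 = Round(s_0, k_0) = 0xD9
s_2 = Round(s_1, k_1) = 0x4B
s_3 = Round(s_2, k_2) = 0xC4
s_4 = Round(s_3, k_3) = 0xCB
s_5 = Round(s_4, k_4) = 0x33
s_6 = Round(s_5, k_5) = 0x1B

0x1B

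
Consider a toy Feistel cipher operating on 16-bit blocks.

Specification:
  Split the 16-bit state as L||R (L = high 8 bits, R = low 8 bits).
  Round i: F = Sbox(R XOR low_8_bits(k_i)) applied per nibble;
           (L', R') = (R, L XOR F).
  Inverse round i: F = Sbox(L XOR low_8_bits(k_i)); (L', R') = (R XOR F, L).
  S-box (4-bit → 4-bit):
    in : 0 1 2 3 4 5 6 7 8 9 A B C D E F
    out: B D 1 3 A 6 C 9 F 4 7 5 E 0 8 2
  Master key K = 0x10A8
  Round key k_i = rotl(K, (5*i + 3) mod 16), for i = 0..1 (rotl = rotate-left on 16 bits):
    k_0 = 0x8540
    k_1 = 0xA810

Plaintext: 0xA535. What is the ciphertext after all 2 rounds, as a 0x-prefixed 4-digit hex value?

0x3326

s_0 = plaintext = 0xA535
s_1 = Round(s_0, k_0) = 0x3533
s_2 = Round(s_1, k_1) = 0x3326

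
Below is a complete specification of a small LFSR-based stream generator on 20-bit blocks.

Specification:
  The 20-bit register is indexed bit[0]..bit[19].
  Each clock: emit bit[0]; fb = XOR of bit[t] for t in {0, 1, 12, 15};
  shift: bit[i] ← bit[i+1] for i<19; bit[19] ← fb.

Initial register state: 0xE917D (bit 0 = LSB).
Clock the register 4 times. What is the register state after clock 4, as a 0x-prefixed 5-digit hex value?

0x7E917

reg_0 = 0xE917D
clock 1: out=1, reg = 0xF48BE
clock 2: out=0, reg = 0xFA45F
clock 3: out=1, reg = 0xFD22F
clock 4: out=1, reg = 0x7E917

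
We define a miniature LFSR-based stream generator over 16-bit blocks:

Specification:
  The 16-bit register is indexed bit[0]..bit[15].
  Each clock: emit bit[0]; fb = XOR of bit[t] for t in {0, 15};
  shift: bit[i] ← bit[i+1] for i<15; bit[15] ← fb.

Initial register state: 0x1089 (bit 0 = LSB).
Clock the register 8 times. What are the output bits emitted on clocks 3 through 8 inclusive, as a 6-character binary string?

reg_0 = 0x1089
clock 1: out=1, reg = 0x8844
clock 2: out=0, reg = 0xC422
clock 3: out=0, reg = 0xE211
clock 4: out=1, reg = 0x7108
clock 5: out=0, reg = 0x3884
clock 6: out=0, reg = 0x1C42
clock 7: out=0, reg = 0x0E21
clock 8: out=1, reg = 0x8710

010001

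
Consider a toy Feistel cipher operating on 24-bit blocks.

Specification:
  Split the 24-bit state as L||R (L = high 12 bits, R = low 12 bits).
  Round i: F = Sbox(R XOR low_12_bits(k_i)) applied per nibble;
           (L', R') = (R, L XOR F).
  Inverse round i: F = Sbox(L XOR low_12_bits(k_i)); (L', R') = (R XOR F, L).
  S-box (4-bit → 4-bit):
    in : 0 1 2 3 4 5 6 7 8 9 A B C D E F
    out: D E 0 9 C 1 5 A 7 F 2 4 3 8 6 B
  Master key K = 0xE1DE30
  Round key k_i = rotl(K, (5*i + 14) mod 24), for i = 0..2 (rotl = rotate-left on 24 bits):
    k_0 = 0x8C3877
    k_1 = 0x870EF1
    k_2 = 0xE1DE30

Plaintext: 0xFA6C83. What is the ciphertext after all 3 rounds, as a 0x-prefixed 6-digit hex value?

0x4E7190

s_0 = plaintext = 0xFA6C83
s_1 = Round(s_0, k_0) = 0xC8331A
s_2 = Round(s_1, k_1) = 0x31A4E7
s_3 = Round(s_2, k_2) = 0x4E7190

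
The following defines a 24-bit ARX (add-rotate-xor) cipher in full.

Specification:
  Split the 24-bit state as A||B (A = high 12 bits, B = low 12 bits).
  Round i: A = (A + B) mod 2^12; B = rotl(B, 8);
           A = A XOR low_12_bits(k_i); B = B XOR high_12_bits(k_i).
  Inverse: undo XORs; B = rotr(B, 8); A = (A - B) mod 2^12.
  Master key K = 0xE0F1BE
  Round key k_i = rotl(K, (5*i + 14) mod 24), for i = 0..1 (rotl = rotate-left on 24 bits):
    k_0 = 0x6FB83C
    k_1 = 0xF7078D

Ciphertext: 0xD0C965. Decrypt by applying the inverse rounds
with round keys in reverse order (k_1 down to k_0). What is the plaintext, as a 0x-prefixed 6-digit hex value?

s_0 = ciphertext = 0xD0C965
s_1 = InvRound(s_0, k_1) = 0x92B156
s_2 = InvRound(s_1, k_0) = 0x640AD7

0x640AD7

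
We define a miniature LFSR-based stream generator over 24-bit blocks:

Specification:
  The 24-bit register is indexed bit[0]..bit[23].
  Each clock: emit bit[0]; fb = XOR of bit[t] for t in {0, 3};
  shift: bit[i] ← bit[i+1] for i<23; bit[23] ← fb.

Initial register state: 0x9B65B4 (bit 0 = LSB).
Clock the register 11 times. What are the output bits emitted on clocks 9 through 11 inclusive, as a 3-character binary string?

101

reg_0 = 0x9B65B4
clock 1: out=0, reg = 0x4DB2DA
clock 2: out=0, reg = 0xA6D96D
clock 3: out=1, reg = 0x536CB6
clock 4: out=0, reg = 0x29B65B
clock 5: out=1, reg = 0x14DB2D
clock 6: out=1, reg = 0x0A6D96
clock 7: out=0, reg = 0x0536CB
clock 8: out=1, reg = 0x029B65
clock 9: out=1, reg = 0x814DB2
clock 10: out=0, reg = 0x40A6D9
clock 11: out=1, reg = 0x20536C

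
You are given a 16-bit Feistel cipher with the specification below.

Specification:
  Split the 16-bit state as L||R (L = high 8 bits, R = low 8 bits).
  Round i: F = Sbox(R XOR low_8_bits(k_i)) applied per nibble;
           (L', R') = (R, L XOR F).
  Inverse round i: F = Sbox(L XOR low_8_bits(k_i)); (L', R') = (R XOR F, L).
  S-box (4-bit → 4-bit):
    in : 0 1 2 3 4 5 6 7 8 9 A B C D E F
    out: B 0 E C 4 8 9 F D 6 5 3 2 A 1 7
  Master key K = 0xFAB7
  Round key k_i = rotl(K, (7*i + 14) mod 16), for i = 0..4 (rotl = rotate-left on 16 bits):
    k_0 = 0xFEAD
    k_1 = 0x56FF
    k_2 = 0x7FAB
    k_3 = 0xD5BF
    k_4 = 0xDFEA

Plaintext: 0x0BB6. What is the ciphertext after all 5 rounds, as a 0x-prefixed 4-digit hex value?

0x2FBE

s_0 = plaintext = 0x0BB6
s_1 = Round(s_0, k_0) = 0xB608
s_2 = Round(s_1, k_1) = 0x08C9
s_3 = Round(s_2, k_2) = 0xC996
s_4 = Round(s_3, k_3) = 0x962F
s_5 = Round(s_4, k_4) = 0x2FBE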